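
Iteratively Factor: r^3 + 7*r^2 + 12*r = (r + 4)*(r^2 + 3*r) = (r + 3)*(r + 4)*(r)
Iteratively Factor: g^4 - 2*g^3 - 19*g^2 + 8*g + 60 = (g + 3)*(g^3 - 5*g^2 - 4*g + 20) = (g - 5)*(g + 3)*(g^2 - 4) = (g - 5)*(g + 2)*(g + 3)*(g - 2)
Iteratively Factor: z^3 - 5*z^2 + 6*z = (z - 3)*(z^2 - 2*z) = z*(z - 3)*(z - 2)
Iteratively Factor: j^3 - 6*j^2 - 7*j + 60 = (j - 4)*(j^2 - 2*j - 15) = (j - 4)*(j + 3)*(j - 5)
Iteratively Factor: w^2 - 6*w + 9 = (w - 3)*(w - 3)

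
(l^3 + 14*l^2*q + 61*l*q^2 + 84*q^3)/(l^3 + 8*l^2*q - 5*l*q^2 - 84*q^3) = (-l - 3*q)/(-l + 3*q)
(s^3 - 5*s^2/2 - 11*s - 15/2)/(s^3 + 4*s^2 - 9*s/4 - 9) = 2*(s^2 - 4*s - 5)/(2*s^2 + 5*s - 12)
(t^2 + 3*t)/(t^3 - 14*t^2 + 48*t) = (t + 3)/(t^2 - 14*t + 48)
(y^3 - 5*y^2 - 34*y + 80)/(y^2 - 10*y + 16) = y + 5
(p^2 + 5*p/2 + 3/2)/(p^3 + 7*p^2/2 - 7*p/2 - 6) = (2*p + 3)/(2*p^2 + 5*p - 12)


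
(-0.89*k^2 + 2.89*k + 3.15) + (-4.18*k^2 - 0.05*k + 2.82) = -5.07*k^2 + 2.84*k + 5.97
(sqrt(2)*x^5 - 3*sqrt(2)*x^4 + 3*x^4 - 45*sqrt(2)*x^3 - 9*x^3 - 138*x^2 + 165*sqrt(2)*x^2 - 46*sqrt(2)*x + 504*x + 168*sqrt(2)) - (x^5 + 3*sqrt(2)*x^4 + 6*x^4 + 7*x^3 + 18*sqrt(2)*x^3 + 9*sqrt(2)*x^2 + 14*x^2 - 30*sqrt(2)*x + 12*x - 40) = -x^5 + sqrt(2)*x^5 - 6*sqrt(2)*x^4 - 3*x^4 - 63*sqrt(2)*x^3 - 16*x^3 - 152*x^2 + 156*sqrt(2)*x^2 - 16*sqrt(2)*x + 492*x + 40 + 168*sqrt(2)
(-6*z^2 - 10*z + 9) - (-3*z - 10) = -6*z^2 - 7*z + 19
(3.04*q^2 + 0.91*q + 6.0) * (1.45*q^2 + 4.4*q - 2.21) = 4.408*q^4 + 14.6955*q^3 + 5.9856*q^2 + 24.3889*q - 13.26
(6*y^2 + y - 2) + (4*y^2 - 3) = 10*y^2 + y - 5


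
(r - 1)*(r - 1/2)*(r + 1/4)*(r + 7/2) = r^4 + 9*r^3/4 - 17*r^2/4 + 9*r/16 + 7/16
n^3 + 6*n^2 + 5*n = n*(n + 1)*(n + 5)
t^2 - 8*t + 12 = (t - 6)*(t - 2)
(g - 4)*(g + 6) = g^2 + 2*g - 24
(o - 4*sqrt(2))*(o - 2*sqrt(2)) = o^2 - 6*sqrt(2)*o + 16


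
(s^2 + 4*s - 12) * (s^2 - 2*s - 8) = s^4 + 2*s^3 - 28*s^2 - 8*s + 96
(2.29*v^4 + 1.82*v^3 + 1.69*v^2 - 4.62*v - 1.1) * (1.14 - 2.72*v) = -6.2288*v^5 - 2.3398*v^4 - 2.522*v^3 + 14.493*v^2 - 2.2748*v - 1.254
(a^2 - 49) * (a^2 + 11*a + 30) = a^4 + 11*a^3 - 19*a^2 - 539*a - 1470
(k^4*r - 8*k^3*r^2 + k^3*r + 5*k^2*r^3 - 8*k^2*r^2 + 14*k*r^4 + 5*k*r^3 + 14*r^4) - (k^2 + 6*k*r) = k^4*r - 8*k^3*r^2 + k^3*r + 5*k^2*r^3 - 8*k^2*r^2 - k^2 + 14*k*r^4 + 5*k*r^3 - 6*k*r + 14*r^4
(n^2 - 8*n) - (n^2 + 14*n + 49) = -22*n - 49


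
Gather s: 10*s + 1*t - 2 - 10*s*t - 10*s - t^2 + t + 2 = -10*s*t - t^2 + 2*t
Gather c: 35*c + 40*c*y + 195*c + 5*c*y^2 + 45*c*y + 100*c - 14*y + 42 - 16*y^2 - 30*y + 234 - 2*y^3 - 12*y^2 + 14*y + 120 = c*(5*y^2 + 85*y + 330) - 2*y^3 - 28*y^2 - 30*y + 396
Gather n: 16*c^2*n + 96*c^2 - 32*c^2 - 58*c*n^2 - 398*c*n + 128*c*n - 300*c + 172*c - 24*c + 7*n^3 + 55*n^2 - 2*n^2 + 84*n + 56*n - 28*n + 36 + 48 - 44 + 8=64*c^2 - 152*c + 7*n^3 + n^2*(53 - 58*c) + n*(16*c^2 - 270*c + 112) + 48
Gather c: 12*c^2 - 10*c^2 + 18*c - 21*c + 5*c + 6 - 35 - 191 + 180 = 2*c^2 + 2*c - 40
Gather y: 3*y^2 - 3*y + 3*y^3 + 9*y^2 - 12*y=3*y^3 + 12*y^2 - 15*y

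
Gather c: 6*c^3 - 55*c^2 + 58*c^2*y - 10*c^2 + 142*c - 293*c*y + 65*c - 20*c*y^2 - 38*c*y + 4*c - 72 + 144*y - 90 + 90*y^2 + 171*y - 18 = 6*c^3 + c^2*(58*y - 65) + c*(-20*y^2 - 331*y + 211) + 90*y^2 + 315*y - 180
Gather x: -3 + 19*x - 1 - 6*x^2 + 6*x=-6*x^2 + 25*x - 4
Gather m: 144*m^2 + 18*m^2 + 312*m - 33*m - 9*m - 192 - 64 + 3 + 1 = 162*m^2 + 270*m - 252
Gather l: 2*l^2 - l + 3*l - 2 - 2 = 2*l^2 + 2*l - 4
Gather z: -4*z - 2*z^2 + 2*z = -2*z^2 - 2*z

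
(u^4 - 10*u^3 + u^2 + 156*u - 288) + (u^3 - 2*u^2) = u^4 - 9*u^3 - u^2 + 156*u - 288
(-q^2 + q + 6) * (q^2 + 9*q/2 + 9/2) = -q^4 - 7*q^3/2 + 6*q^2 + 63*q/2 + 27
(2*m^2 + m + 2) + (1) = 2*m^2 + m + 3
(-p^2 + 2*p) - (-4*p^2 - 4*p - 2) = 3*p^2 + 6*p + 2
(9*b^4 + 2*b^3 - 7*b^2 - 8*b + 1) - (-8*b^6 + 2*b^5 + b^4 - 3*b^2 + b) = 8*b^6 - 2*b^5 + 8*b^4 + 2*b^3 - 4*b^2 - 9*b + 1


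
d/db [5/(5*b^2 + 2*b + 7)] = 10*(-5*b - 1)/(5*b^2 + 2*b + 7)^2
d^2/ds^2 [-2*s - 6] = 0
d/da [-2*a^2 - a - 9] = -4*a - 1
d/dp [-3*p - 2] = -3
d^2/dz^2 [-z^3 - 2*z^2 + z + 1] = -6*z - 4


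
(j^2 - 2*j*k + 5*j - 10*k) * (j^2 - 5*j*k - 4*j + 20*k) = j^4 - 7*j^3*k + j^3 + 10*j^2*k^2 - 7*j^2*k - 20*j^2 + 10*j*k^2 + 140*j*k - 200*k^2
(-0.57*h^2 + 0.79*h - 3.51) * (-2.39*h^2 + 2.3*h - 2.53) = 1.3623*h^4 - 3.1991*h^3 + 11.648*h^2 - 10.0717*h + 8.8803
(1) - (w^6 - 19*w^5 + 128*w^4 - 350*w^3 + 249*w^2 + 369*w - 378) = -w^6 + 19*w^5 - 128*w^4 + 350*w^3 - 249*w^2 - 369*w + 379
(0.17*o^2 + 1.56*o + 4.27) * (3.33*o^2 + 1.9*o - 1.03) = 0.5661*o^4 + 5.5178*o^3 + 17.008*o^2 + 6.5062*o - 4.3981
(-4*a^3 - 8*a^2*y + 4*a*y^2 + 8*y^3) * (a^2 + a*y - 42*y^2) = -4*a^5 - 12*a^4*y + 164*a^3*y^2 + 348*a^2*y^3 - 160*a*y^4 - 336*y^5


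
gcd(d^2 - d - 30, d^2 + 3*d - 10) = d + 5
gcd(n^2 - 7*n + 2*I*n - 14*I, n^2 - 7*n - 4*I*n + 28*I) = n - 7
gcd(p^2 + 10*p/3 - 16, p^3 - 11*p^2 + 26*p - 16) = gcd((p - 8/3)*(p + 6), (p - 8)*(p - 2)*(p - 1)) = 1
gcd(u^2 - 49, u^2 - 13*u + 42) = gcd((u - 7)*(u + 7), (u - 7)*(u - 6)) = u - 7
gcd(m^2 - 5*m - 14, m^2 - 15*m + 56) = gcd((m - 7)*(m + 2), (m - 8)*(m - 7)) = m - 7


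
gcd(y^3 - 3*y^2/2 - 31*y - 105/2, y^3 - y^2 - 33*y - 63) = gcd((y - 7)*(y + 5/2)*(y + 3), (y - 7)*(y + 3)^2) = y^2 - 4*y - 21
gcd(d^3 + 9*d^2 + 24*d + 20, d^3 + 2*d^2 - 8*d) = 1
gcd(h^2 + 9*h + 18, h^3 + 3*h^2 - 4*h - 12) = h + 3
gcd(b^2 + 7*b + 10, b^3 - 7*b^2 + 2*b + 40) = b + 2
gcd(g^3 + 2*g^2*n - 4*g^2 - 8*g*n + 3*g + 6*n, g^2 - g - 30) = 1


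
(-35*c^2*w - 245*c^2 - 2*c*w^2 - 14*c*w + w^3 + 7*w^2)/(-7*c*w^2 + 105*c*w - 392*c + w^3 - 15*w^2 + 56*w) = (5*c*w + 35*c + w^2 + 7*w)/(w^2 - 15*w + 56)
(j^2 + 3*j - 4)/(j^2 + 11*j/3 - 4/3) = 3*(j - 1)/(3*j - 1)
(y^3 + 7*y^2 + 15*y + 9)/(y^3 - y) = (y^2 + 6*y + 9)/(y*(y - 1))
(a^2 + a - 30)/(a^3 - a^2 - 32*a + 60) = 1/(a - 2)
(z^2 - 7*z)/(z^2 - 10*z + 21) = z/(z - 3)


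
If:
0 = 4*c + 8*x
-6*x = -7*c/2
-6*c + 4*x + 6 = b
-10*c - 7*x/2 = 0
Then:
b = 6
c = 0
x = 0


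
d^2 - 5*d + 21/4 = (d - 7/2)*(d - 3/2)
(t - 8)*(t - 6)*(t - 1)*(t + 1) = t^4 - 14*t^3 + 47*t^2 + 14*t - 48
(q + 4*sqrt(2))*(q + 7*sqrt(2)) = q^2 + 11*sqrt(2)*q + 56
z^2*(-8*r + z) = -8*r*z^2 + z^3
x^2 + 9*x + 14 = (x + 2)*(x + 7)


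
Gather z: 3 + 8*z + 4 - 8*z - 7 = 0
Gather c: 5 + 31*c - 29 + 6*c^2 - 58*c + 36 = 6*c^2 - 27*c + 12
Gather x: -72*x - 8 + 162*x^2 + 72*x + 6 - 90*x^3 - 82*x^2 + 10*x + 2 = -90*x^3 + 80*x^2 + 10*x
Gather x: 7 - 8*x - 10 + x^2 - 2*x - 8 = x^2 - 10*x - 11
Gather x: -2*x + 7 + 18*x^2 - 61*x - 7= 18*x^2 - 63*x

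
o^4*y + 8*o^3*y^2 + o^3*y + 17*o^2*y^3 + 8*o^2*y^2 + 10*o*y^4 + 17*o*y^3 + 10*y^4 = (o + y)*(o + 2*y)*(o + 5*y)*(o*y + y)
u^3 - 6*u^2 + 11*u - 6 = (u - 3)*(u - 2)*(u - 1)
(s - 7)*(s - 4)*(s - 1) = s^3 - 12*s^2 + 39*s - 28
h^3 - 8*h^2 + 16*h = h*(h - 4)^2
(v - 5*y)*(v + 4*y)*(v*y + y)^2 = v^4*y^2 - v^3*y^3 + 2*v^3*y^2 - 20*v^2*y^4 - 2*v^2*y^3 + v^2*y^2 - 40*v*y^4 - v*y^3 - 20*y^4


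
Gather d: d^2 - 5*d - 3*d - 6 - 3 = d^2 - 8*d - 9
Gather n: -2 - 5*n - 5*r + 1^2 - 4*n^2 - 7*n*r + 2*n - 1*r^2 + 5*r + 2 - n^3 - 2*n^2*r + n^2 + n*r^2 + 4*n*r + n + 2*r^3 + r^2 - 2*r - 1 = -n^3 + n^2*(-2*r - 3) + n*(r^2 - 3*r - 2) + 2*r^3 - 2*r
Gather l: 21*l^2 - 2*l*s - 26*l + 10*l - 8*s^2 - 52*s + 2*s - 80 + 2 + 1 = 21*l^2 + l*(-2*s - 16) - 8*s^2 - 50*s - 77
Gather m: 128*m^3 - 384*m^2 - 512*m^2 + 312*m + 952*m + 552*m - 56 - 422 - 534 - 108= 128*m^3 - 896*m^2 + 1816*m - 1120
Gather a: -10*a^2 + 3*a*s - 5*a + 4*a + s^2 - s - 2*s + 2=-10*a^2 + a*(3*s - 1) + s^2 - 3*s + 2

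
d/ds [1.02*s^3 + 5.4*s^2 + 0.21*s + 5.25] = 3.06*s^2 + 10.8*s + 0.21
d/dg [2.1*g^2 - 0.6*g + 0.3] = 4.2*g - 0.6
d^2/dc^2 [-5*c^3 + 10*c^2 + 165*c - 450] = 20 - 30*c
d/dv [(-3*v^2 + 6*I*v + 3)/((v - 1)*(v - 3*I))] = (v^2*(3 + 3*I) + v*(-6 - 18*I) - 15 + 9*I)/(v^4 + v^3*(-2 - 6*I) + v^2*(-8 + 12*I) + v*(18 - 6*I) - 9)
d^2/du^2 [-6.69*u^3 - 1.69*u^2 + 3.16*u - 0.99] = -40.14*u - 3.38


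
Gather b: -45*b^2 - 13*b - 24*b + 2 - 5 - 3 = -45*b^2 - 37*b - 6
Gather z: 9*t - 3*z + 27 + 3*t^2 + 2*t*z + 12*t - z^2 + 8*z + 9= 3*t^2 + 21*t - z^2 + z*(2*t + 5) + 36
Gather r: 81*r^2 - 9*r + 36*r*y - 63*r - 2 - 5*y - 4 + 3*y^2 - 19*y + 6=81*r^2 + r*(36*y - 72) + 3*y^2 - 24*y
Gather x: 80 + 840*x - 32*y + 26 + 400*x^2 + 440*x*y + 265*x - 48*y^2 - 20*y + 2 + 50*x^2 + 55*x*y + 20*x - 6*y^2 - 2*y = 450*x^2 + x*(495*y + 1125) - 54*y^2 - 54*y + 108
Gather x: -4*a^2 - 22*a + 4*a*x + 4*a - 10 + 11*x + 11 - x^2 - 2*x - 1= -4*a^2 - 18*a - x^2 + x*(4*a + 9)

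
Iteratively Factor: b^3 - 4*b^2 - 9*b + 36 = (b + 3)*(b^2 - 7*b + 12) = (b - 3)*(b + 3)*(b - 4)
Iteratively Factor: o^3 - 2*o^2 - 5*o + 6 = (o - 3)*(o^2 + o - 2) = (o - 3)*(o - 1)*(o + 2)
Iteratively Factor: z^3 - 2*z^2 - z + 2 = (z - 1)*(z^2 - z - 2) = (z - 1)*(z + 1)*(z - 2)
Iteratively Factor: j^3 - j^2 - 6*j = (j - 3)*(j^2 + 2*j) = (j - 3)*(j + 2)*(j)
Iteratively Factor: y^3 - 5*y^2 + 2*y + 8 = (y - 4)*(y^2 - y - 2) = (y - 4)*(y + 1)*(y - 2)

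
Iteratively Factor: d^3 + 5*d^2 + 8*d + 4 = (d + 2)*(d^2 + 3*d + 2) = (d + 1)*(d + 2)*(d + 2)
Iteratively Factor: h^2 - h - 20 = (h + 4)*(h - 5)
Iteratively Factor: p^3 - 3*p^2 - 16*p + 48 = (p - 3)*(p^2 - 16) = (p - 3)*(p + 4)*(p - 4)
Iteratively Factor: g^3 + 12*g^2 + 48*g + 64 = (g + 4)*(g^2 + 8*g + 16) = (g + 4)^2*(g + 4)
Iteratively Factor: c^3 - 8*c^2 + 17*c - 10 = (c - 2)*(c^2 - 6*c + 5) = (c - 2)*(c - 1)*(c - 5)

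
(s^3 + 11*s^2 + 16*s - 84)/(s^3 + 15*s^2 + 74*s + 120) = (s^2 + 5*s - 14)/(s^2 + 9*s + 20)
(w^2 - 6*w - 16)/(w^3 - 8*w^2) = (w + 2)/w^2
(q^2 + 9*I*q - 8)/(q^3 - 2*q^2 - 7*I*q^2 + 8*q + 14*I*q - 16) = (q + 8*I)/(q^2 + q*(-2 - 8*I) + 16*I)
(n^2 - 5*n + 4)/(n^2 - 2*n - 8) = (n - 1)/(n + 2)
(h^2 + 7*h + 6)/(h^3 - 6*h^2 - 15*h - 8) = (h + 6)/(h^2 - 7*h - 8)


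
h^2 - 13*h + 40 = (h - 8)*(h - 5)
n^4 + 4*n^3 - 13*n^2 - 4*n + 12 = (n - 2)*(n - 1)*(n + 1)*(n + 6)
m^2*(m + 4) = m^3 + 4*m^2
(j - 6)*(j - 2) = j^2 - 8*j + 12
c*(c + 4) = c^2 + 4*c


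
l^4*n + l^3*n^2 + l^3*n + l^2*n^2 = l^2*(l + n)*(l*n + n)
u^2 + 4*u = u*(u + 4)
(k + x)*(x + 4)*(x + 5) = k*x^2 + 9*k*x + 20*k + x^3 + 9*x^2 + 20*x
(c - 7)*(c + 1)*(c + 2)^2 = c^4 - 2*c^3 - 27*c^2 - 52*c - 28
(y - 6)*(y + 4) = y^2 - 2*y - 24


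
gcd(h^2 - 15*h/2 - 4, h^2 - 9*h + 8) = h - 8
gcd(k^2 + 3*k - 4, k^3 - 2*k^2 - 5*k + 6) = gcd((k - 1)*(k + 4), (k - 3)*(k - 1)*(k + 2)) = k - 1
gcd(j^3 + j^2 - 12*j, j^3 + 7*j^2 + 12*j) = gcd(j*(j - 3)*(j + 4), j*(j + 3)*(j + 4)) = j^2 + 4*j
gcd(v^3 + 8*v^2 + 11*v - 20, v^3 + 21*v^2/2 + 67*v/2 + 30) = v^2 + 9*v + 20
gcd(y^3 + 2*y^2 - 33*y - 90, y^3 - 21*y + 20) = y + 5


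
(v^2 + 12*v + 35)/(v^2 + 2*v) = (v^2 + 12*v + 35)/(v*(v + 2))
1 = 1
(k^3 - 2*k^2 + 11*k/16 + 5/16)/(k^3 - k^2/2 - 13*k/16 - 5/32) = 2*(k - 1)/(2*k + 1)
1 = 1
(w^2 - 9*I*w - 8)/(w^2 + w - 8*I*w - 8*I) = (w - I)/(w + 1)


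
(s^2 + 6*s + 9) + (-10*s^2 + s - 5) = -9*s^2 + 7*s + 4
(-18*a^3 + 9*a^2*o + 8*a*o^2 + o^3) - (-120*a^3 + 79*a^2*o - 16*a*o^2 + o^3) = 102*a^3 - 70*a^2*o + 24*a*o^2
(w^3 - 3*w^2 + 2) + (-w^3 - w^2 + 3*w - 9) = -4*w^2 + 3*w - 7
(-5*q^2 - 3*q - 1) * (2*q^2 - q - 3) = -10*q^4 - q^3 + 16*q^2 + 10*q + 3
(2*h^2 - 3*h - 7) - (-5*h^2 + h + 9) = 7*h^2 - 4*h - 16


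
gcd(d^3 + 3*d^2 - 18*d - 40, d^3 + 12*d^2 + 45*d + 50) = d^2 + 7*d + 10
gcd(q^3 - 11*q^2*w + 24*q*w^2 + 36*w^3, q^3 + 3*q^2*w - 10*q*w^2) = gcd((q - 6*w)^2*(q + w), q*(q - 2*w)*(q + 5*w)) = 1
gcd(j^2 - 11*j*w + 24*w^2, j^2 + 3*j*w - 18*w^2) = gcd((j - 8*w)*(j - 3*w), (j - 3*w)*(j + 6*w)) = -j + 3*w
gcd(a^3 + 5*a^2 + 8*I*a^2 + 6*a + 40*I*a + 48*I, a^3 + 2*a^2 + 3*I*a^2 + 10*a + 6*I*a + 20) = a + 2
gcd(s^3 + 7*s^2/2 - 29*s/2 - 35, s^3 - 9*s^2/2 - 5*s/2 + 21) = s^2 - 3*s/2 - 7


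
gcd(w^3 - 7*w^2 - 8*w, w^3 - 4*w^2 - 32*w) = w^2 - 8*w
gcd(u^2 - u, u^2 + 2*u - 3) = u - 1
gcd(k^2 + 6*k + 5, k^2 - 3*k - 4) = k + 1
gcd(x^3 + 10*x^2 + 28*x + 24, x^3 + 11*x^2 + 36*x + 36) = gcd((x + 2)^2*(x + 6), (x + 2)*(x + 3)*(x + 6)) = x^2 + 8*x + 12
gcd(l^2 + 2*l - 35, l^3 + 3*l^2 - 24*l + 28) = l + 7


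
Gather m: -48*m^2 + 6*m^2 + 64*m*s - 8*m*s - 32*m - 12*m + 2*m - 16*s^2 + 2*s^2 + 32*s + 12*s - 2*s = -42*m^2 + m*(56*s - 42) - 14*s^2 + 42*s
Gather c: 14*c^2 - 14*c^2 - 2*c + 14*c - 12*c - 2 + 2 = 0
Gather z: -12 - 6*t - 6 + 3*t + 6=-3*t - 12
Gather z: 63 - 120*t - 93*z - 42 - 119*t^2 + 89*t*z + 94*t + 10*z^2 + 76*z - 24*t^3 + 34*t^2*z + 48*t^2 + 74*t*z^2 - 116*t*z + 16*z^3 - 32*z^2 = -24*t^3 - 71*t^2 - 26*t + 16*z^3 + z^2*(74*t - 22) + z*(34*t^2 - 27*t - 17) + 21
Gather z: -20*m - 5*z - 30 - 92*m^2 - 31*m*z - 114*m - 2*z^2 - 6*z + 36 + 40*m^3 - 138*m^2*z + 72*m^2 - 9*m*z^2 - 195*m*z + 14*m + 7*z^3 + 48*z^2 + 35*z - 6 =40*m^3 - 20*m^2 - 120*m + 7*z^3 + z^2*(46 - 9*m) + z*(-138*m^2 - 226*m + 24)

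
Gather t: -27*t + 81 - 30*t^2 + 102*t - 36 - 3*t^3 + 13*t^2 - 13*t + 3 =-3*t^3 - 17*t^2 + 62*t + 48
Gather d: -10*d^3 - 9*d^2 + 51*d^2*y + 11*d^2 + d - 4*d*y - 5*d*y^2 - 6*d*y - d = -10*d^3 + d^2*(51*y + 2) + d*(-5*y^2 - 10*y)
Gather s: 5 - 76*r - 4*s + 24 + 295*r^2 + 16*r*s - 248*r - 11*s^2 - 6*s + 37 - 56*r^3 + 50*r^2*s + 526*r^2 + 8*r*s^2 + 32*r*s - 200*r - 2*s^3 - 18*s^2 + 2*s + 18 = -56*r^3 + 821*r^2 - 524*r - 2*s^3 + s^2*(8*r - 29) + s*(50*r^2 + 48*r - 8) + 84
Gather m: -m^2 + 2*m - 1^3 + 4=-m^2 + 2*m + 3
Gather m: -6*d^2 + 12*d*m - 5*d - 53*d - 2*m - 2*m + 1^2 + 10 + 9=-6*d^2 - 58*d + m*(12*d - 4) + 20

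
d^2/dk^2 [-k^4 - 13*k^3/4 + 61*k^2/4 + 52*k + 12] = -12*k^2 - 39*k/2 + 61/2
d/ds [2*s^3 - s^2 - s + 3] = 6*s^2 - 2*s - 1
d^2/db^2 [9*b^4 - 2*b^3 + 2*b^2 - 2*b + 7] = 108*b^2 - 12*b + 4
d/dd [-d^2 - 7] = -2*d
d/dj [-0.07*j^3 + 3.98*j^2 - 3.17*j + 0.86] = -0.21*j^2 + 7.96*j - 3.17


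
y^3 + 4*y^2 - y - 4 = (y - 1)*(y + 1)*(y + 4)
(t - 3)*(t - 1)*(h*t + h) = h*t^3 - 3*h*t^2 - h*t + 3*h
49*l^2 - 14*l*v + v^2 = (-7*l + v)^2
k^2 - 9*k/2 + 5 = (k - 5/2)*(k - 2)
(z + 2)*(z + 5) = z^2 + 7*z + 10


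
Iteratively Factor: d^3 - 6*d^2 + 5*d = (d - 5)*(d^2 - d) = d*(d - 5)*(d - 1)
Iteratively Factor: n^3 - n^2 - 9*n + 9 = (n - 1)*(n^2 - 9) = (n - 3)*(n - 1)*(n + 3)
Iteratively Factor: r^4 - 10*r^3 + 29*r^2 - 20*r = (r - 4)*(r^3 - 6*r^2 + 5*r) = (r - 4)*(r - 1)*(r^2 - 5*r) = (r - 5)*(r - 4)*(r - 1)*(r)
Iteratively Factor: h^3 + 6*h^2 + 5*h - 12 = (h + 3)*(h^2 + 3*h - 4) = (h + 3)*(h + 4)*(h - 1)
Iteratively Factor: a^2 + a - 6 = (a - 2)*(a + 3)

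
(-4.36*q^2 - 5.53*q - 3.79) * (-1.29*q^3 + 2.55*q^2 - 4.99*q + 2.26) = 5.6244*q^5 - 3.9843*q^4 + 12.544*q^3 + 8.07660000000001*q^2 + 6.4143*q - 8.5654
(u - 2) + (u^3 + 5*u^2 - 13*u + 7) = u^3 + 5*u^2 - 12*u + 5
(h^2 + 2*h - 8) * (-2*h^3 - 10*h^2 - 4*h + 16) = -2*h^5 - 14*h^4 - 8*h^3 + 88*h^2 + 64*h - 128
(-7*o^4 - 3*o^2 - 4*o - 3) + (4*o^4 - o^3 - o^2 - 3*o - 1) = -3*o^4 - o^3 - 4*o^2 - 7*o - 4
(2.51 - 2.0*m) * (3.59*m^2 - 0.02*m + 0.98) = -7.18*m^3 + 9.0509*m^2 - 2.0102*m + 2.4598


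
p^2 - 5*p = p*(p - 5)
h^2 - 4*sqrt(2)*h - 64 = (h - 8*sqrt(2))*(h + 4*sqrt(2))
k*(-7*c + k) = -7*c*k + k^2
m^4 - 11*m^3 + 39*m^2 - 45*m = m*(m - 5)*(m - 3)^2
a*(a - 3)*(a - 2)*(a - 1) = a^4 - 6*a^3 + 11*a^2 - 6*a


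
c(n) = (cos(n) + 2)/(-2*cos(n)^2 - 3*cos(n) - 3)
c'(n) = (-4*sin(n)*cos(n) - 3*sin(n))*(cos(n) + 2)/(-2*cos(n)^2 - 3*cos(n) - 3)^2 - sin(n)/(-2*cos(n)^2 - 3*cos(n) - 3)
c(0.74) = -0.43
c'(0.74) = -0.17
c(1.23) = -0.55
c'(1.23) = -0.31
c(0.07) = -0.38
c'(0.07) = -0.01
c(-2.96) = -0.51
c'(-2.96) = -0.13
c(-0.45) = -0.40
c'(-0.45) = 0.10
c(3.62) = -0.58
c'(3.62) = -0.32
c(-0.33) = -0.39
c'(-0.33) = 0.07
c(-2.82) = -0.54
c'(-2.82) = -0.23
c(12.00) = -0.41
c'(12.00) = 0.12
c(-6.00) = -0.38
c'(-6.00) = -0.06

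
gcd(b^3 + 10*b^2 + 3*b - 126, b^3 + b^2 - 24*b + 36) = b^2 + 3*b - 18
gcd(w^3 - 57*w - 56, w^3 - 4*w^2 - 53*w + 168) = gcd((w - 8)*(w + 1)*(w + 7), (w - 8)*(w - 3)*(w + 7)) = w^2 - w - 56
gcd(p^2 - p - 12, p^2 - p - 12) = p^2 - p - 12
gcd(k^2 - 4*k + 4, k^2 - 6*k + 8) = k - 2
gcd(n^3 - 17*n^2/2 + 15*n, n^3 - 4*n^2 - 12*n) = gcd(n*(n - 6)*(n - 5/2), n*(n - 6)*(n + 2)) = n^2 - 6*n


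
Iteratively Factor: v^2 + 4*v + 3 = (v + 1)*(v + 3)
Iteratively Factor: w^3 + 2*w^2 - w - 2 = (w - 1)*(w^2 + 3*w + 2) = (w - 1)*(w + 2)*(w + 1)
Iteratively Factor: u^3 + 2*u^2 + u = (u + 1)*(u^2 + u) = (u + 1)^2*(u)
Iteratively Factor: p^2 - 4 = (p - 2)*(p + 2)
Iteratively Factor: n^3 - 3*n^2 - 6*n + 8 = (n + 2)*(n^2 - 5*n + 4) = (n - 1)*(n + 2)*(n - 4)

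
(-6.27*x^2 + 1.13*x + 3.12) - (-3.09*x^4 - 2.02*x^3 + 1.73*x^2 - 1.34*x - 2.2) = 3.09*x^4 + 2.02*x^3 - 8.0*x^2 + 2.47*x + 5.32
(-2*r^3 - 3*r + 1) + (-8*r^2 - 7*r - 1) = -2*r^3 - 8*r^2 - 10*r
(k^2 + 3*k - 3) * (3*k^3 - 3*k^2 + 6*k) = 3*k^5 + 6*k^4 - 12*k^3 + 27*k^2 - 18*k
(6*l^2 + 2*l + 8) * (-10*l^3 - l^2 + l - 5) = -60*l^5 - 26*l^4 - 76*l^3 - 36*l^2 - 2*l - 40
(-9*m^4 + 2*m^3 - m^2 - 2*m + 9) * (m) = -9*m^5 + 2*m^4 - m^3 - 2*m^2 + 9*m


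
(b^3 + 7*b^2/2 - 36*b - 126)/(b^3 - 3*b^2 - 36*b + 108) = (b + 7/2)/(b - 3)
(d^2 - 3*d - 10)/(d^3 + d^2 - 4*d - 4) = (d - 5)/(d^2 - d - 2)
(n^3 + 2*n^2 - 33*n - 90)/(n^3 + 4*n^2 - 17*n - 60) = (n - 6)/(n - 4)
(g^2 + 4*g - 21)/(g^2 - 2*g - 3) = (g + 7)/(g + 1)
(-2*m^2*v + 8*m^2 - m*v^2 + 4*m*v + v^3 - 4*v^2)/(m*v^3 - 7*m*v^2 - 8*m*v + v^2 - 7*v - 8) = (2*m^2*v - 8*m^2 + m*v^2 - 4*m*v - v^3 + 4*v^2)/(-m*v^3 + 7*m*v^2 + 8*m*v - v^2 + 7*v + 8)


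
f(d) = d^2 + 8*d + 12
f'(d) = 2*d + 8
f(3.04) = 45.56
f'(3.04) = 14.08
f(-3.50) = -3.75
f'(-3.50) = 1.00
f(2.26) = 35.19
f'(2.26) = 12.52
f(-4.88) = -3.23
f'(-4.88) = -1.76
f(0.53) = 16.52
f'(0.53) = 9.06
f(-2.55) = -1.90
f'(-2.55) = 2.90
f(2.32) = 35.94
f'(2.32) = 12.64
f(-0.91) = 5.55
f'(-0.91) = 6.18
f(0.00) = 12.00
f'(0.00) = 8.00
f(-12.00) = 60.00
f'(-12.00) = -16.00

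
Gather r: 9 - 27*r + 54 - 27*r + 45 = 108 - 54*r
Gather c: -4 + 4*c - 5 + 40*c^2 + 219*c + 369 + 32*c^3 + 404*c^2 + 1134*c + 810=32*c^3 + 444*c^2 + 1357*c + 1170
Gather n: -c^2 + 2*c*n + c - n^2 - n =-c^2 + c - n^2 + n*(2*c - 1)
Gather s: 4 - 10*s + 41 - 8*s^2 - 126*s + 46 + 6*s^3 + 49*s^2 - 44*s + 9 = 6*s^3 + 41*s^2 - 180*s + 100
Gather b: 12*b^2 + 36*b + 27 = 12*b^2 + 36*b + 27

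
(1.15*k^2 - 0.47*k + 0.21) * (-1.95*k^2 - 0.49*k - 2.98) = -2.2425*k^4 + 0.353*k^3 - 3.6062*k^2 + 1.2977*k - 0.6258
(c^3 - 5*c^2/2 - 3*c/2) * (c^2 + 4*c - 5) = c^5 + 3*c^4/2 - 33*c^3/2 + 13*c^2/2 + 15*c/2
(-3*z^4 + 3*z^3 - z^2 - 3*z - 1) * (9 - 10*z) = 30*z^5 - 57*z^4 + 37*z^3 + 21*z^2 - 17*z - 9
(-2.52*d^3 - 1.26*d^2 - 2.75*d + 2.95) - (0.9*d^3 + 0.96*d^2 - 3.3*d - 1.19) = -3.42*d^3 - 2.22*d^2 + 0.55*d + 4.14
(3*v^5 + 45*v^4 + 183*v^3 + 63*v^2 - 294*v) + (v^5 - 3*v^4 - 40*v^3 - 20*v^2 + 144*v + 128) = 4*v^5 + 42*v^4 + 143*v^3 + 43*v^2 - 150*v + 128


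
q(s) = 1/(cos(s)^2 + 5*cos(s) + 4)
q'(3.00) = 469.69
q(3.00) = 33.20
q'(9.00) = 17.38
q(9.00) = 3.64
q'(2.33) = 2.47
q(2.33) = 0.97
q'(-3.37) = 111.88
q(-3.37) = 12.72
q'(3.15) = -2243685.13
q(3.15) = 9431.66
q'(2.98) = 315.98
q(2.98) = 25.48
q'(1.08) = 0.12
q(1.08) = 0.15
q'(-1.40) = -0.22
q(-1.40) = 0.20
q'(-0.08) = -0.01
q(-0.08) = 0.10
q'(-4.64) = 0.36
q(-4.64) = 0.27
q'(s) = (2*sin(s)*cos(s) + 5*sin(s))/(cos(s)^2 + 5*cos(s) + 4)^2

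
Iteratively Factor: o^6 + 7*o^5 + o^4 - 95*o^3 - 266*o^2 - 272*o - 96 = (o + 1)*(o^5 + 6*o^4 - 5*o^3 - 90*o^2 - 176*o - 96) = (o + 1)*(o + 4)*(o^4 + 2*o^3 - 13*o^2 - 38*o - 24) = (o - 4)*(o + 1)*(o + 4)*(o^3 + 6*o^2 + 11*o + 6) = (o - 4)*(o + 1)*(o + 3)*(o + 4)*(o^2 + 3*o + 2) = (o - 4)*(o + 1)*(o + 2)*(o + 3)*(o + 4)*(o + 1)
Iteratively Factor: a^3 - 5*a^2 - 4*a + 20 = (a + 2)*(a^2 - 7*a + 10) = (a - 5)*(a + 2)*(a - 2)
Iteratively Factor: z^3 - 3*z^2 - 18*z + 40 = (z - 2)*(z^2 - z - 20) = (z - 2)*(z + 4)*(z - 5)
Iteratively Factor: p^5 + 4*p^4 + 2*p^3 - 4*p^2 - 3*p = (p + 1)*(p^4 + 3*p^3 - p^2 - 3*p) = (p + 1)*(p + 3)*(p^3 - p) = p*(p + 1)*(p + 3)*(p^2 - 1) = p*(p + 1)^2*(p + 3)*(p - 1)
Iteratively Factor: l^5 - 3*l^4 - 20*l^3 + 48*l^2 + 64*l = (l)*(l^4 - 3*l^3 - 20*l^2 + 48*l + 64) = l*(l + 1)*(l^3 - 4*l^2 - 16*l + 64) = l*(l - 4)*(l + 1)*(l^2 - 16) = l*(l - 4)^2*(l + 1)*(l + 4)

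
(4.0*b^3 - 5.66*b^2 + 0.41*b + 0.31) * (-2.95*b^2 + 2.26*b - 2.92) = -11.8*b^5 + 25.737*b^4 - 25.6811*b^3 + 16.5393*b^2 - 0.4966*b - 0.9052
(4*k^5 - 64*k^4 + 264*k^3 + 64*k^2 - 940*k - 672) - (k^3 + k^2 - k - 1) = 4*k^5 - 64*k^4 + 263*k^3 + 63*k^2 - 939*k - 671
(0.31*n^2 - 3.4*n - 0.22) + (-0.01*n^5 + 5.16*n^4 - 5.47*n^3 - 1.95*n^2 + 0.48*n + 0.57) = -0.01*n^5 + 5.16*n^4 - 5.47*n^3 - 1.64*n^2 - 2.92*n + 0.35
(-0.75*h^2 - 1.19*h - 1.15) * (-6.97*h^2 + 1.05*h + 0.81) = 5.2275*h^4 + 7.5068*h^3 + 6.1585*h^2 - 2.1714*h - 0.9315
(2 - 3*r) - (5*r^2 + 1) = -5*r^2 - 3*r + 1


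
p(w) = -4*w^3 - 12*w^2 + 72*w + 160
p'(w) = -12*w^2 - 24*w + 72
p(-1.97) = 2.17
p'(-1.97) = 72.71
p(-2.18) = -12.55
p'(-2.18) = 67.29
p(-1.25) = 59.06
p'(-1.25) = 83.25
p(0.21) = 174.55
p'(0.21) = 66.43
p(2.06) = 222.43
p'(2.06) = -28.36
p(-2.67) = -41.65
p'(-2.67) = 50.53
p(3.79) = 42.75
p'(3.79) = -191.33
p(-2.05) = -3.57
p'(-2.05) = 70.77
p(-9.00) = 1456.00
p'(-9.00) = -684.00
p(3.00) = 160.00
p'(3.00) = -108.00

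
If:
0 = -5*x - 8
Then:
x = -8/5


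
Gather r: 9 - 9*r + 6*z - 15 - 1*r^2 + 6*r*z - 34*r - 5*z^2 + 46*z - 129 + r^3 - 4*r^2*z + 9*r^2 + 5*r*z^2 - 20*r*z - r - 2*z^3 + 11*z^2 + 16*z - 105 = r^3 + r^2*(8 - 4*z) + r*(5*z^2 - 14*z - 44) - 2*z^3 + 6*z^2 + 68*z - 240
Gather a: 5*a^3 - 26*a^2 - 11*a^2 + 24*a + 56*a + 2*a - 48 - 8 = 5*a^3 - 37*a^2 + 82*a - 56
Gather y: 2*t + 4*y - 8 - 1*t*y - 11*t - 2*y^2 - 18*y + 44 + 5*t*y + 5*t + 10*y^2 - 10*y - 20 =-4*t + 8*y^2 + y*(4*t - 24) + 16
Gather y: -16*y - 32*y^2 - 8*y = -32*y^2 - 24*y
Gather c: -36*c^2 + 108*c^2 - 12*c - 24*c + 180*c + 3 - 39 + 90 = 72*c^2 + 144*c + 54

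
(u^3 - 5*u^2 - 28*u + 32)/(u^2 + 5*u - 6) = (u^2 - 4*u - 32)/(u + 6)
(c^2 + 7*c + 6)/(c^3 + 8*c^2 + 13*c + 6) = 1/(c + 1)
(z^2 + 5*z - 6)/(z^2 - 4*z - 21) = (-z^2 - 5*z + 6)/(-z^2 + 4*z + 21)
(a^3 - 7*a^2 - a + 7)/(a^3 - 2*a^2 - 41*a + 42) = (a + 1)/(a + 6)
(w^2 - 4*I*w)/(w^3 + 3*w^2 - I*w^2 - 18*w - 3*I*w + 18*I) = w*(w - 4*I)/(w^3 + w^2*(3 - I) - 3*w*(6 + I) + 18*I)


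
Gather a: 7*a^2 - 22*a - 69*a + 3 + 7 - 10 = 7*a^2 - 91*a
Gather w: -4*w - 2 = -4*w - 2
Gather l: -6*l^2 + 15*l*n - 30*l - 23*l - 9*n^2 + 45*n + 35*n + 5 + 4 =-6*l^2 + l*(15*n - 53) - 9*n^2 + 80*n + 9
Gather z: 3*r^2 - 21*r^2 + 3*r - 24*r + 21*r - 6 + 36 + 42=72 - 18*r^2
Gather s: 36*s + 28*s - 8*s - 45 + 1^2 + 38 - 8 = 56*s - 14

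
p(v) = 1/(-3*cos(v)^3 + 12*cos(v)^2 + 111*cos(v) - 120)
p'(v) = (-9*sin(v)*cos(v)^2 + 24*sin(v)*cos(v) + 111*sin(v))/(-3*cos(v)^3 + 12*cos(v)^2 + 111*cos(v) - 120)^2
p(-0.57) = -0.05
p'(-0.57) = -0.17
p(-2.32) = -0.01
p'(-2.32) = -0.00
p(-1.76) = -0.01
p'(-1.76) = -0.01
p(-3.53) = -0.00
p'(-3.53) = 0.00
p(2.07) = -0.01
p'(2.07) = 0.00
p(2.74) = -0.00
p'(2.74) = 0.00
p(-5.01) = -0.01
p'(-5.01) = 0.01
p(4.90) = -0.01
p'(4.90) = -0.01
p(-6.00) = -0.20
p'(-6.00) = 1.40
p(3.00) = 0.00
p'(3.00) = 0.00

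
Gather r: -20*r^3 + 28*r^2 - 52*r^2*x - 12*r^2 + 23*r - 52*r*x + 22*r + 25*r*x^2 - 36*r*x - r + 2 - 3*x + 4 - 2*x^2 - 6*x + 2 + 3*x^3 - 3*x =-20*r^3 + r^2*(16 - 52*x) + r*(25*x^2 - 88*x + 44) + 3*x^3 - 2*x^2 - 12*x + 8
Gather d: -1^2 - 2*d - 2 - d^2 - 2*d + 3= -d^2 - 4*d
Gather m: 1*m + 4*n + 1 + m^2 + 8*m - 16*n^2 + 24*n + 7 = m^2 + 9*m - 16*n^2 + 28*n + 8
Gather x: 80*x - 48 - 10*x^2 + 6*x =-10*x^2 + 86*x - 48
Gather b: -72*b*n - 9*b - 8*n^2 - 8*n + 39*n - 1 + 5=b*(-72*n - 9) - 8*n^2 + 31*n + 4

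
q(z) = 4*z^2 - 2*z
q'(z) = 8*z - 2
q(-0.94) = 5.41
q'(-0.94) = -9.52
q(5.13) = 95.01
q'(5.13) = 39.04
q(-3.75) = 63.75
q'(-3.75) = -32.00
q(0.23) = -0.25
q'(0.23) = -0.16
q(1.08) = 2.51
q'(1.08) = 6.64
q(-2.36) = 27.00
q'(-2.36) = -20.88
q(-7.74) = 255.11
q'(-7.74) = -63.92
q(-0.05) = 0.11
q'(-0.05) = -2.40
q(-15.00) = 930.00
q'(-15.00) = -122.00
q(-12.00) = 600.00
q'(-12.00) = -98.00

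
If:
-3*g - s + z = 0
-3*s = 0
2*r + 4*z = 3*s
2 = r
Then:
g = -1/3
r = 2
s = 0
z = -1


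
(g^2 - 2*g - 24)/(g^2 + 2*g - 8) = (g - 6)/(g - 2)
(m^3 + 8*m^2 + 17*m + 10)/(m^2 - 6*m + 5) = (m^3 + 8*m^2 + 17*m + 10)/(m^2 - 6*m + 5)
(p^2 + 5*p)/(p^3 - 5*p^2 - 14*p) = (p + 5)/(p^2 - 5*p - 14)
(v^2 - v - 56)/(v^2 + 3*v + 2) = (v^2 - v - 56)/(v^2 + 3*v + 2)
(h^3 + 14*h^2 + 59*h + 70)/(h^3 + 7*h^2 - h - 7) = (h^2 + 7*h + 10)/(h^2 - 1)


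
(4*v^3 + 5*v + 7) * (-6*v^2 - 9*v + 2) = -24*v^5 - 36*v^4 - 22*v^3 - 87*v^2 - 53*v + 14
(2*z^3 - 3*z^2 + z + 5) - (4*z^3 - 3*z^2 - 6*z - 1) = -2*z^3 + 7*z + 6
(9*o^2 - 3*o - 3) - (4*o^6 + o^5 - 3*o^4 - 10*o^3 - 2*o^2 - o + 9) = -4*o^6 - o^5 + 3*o^4 + 10*o^3 + 11*o^2 - 2*o - 12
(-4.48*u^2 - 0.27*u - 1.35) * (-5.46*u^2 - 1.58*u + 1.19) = 24.4608*u^4 + 8.5526*u^3 + 2.4664*u^2 + 1.8117*u - 1.6065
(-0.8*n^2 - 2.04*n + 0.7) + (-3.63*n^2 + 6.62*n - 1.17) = -4.43*n^2 + 4.58*n - 0.47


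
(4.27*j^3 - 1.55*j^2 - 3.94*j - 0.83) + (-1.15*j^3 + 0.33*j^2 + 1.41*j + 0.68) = 3.12*j^3 - 1.22*j^2 - 2.53*j - 0.15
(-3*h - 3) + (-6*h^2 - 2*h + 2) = -6*h^2 - 5*h - 1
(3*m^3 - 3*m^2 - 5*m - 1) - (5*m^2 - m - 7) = 3*m^3 - 8*m^2 - 4*m + 6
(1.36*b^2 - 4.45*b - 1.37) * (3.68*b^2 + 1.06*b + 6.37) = 5.0048*b^4 - 14.9344*b^3 - 1.0954*b^2 - 29.7987*b - 8.7269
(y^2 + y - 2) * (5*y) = 5*y^3 + 5*y^2 - 10*y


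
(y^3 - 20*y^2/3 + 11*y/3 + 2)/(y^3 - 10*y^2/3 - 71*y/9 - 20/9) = 3*(y^2 - 7*y + 6)/(3*y^2 - 11*y - 20)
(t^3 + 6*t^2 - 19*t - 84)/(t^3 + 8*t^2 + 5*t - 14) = (t^2 - t - 12)/(t^2 + t - 2)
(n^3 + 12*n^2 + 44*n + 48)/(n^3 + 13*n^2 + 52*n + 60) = (n + 4)/(n + 5)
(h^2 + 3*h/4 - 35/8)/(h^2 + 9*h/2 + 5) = (h - 7/4)/(h + 2)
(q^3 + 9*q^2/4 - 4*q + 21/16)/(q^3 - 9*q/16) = (4*q^2 + 12*q - 7)/(q*(4*q + 3))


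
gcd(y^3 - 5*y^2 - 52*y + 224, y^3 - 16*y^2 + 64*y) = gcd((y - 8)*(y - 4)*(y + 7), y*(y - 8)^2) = y - 8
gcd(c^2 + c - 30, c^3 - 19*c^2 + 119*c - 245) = c - 5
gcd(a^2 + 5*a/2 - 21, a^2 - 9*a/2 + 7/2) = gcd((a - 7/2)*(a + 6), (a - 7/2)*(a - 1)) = a - 7/2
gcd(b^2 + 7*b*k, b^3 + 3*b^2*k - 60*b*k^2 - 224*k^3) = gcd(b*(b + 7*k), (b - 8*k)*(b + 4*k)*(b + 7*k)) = b + 7*k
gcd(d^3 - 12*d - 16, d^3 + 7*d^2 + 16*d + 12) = d^2 + 4*d + 4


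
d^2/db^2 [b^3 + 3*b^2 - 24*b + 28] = 6*b + 6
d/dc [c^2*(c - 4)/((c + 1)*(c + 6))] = c*(c^3 + 14*c^2 - 10*c - 48)/(c^4 + 14*c^3 + 61*c^2 + 84*c + 36)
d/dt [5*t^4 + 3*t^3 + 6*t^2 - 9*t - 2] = 20*t^3 + 9*t^2 + 12*t - 9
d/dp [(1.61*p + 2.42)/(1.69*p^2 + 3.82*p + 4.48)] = (2.7209*p^2 + 6.1502*p - (1.61*p + 2.42)*(3.38*p + 3.82) + 7.2128)/(1.69*p^2 + 3.82*p + 4.48)^2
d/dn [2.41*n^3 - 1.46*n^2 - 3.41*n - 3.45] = 7.23*n^2 - 2.92*n - 3.41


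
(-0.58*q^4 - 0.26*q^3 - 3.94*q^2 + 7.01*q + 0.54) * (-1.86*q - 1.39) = 1.0788*q^5 + 1.2898*q^4 + 7.6898*q^3 - 7.562*q^2 - 10.7483*q - 0.7506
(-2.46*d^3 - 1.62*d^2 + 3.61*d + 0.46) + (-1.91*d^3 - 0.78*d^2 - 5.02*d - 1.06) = -4.37*d^3 - 2.4*d^2 - 1.41*d - 0.6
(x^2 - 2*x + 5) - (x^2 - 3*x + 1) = x + 4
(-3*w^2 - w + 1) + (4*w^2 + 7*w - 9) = w^2 + 6*w - 8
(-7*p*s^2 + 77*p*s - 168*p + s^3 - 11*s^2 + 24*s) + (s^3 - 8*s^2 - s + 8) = -7*p*s^2 + 77*p*s - 168*p + 2*s^3 - 19*s^2 + 23*s + 8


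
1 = 1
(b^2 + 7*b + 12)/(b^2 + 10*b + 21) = (b + 4)/(b + 7)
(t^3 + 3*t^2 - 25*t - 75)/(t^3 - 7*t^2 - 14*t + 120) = (t^2 + 8*t + 15)/(t^2 - 2*t - 24)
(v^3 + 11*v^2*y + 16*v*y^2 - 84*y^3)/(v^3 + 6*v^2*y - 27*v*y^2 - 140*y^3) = (-v^2 - 4*v*y + 12*y^2)/(-v^2 + v*y + 20*y^2)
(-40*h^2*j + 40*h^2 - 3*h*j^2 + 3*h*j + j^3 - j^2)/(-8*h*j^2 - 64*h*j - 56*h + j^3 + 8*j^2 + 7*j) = (5*h*j - 5*h + j^2 - j)/(j^2 + 8*j + 7)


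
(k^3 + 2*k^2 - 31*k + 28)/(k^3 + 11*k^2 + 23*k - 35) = (k - 4)/(k + 5)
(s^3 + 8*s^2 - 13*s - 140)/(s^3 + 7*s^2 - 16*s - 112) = (s + 5)/(s + 4)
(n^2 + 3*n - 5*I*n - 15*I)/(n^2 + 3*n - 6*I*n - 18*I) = (n - 5*I)/(n - 6*I)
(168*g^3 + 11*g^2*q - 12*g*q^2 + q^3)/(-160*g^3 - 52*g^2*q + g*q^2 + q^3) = (-21*g^2 - 4*g*q + q^2)/(20*g^2 + 9*g*q + q^2)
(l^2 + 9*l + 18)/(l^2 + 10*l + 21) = (l + 6)/(l + 7)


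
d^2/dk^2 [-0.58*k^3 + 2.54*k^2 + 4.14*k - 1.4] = 5.08 - 3.48*k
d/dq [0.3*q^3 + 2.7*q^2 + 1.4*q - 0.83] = 0.9*q^2 + 5.4*q + 1.4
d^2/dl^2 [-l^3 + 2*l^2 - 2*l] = 4 - 6*l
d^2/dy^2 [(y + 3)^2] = 2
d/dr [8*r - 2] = 8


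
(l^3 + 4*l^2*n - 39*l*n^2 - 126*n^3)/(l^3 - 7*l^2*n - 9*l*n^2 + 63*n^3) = (l^2 + l*n - 42*n^2)/(l^2 - 10*l*n + 21*n^2)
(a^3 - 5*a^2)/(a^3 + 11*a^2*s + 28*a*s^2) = a*(a - 5)/(a^2 + 11*a*s + 28*s^2)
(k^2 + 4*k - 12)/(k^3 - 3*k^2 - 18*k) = (-k^2 - 4*k + 12)/(k*(-k^2 + 3*k + 18))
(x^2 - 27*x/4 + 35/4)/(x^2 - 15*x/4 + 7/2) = (x - 5)/(x - 2)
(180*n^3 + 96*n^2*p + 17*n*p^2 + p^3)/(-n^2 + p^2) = (180*n^3 + 96*n^2*p + 17*n*p^2 + p^3)/(-n^2 + p^2)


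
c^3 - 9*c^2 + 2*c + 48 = (c - 8)*(c - 3)*(c + 2)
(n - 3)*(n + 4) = n^2 + n - 12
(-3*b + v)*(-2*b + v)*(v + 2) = 6*b^2*v + 12*b^2 - 5*b*v^2 - 10*b*v + v^3 + 2*v^2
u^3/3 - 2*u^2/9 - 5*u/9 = u*(u/3 + 1/3)*(u - 5/3)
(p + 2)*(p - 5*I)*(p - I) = p^3 + 2*p^2 - 6*I*p^2 - 5*p - 12*I*p - 10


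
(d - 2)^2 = d^2 - 4*d + 4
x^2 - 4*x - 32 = (x - 8)*(x + 4)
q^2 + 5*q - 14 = (q - 2)*(q + 7)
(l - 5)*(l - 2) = l^2 - 7*l + 10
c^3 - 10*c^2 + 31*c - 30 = (c - 5)*(c - 3)*(c - 2)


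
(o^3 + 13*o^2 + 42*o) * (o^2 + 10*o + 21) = o^5 + 23*o^4 + 193*o^3 + 693*o^2 + 882*o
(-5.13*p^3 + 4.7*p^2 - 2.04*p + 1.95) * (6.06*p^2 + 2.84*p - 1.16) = -31.0878*p^5 + 13.9128*p^4 + 6.9364*p^3 + 0.571399999999999*p^2 + 7.9044*p - 2.262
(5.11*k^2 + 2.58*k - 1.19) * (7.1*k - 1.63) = 36.281*k^3 + 9.9887*k^2 - 12.6544*k + 1.9397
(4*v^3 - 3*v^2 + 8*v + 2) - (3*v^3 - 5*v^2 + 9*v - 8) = v^3 + 2*v^2 - v + 10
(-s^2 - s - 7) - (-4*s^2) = 3*s^2 - s - 7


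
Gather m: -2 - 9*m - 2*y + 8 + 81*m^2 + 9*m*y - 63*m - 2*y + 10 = 81*m^2 + m*(9*y - 72) - 4*y + 16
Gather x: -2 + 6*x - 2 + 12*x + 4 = 18*x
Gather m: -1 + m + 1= m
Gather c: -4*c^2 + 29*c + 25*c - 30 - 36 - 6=-4*c^2 + 54*c - 72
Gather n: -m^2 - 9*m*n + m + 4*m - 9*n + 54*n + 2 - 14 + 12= -m^2 + 5*m + n*(45 - 9*m)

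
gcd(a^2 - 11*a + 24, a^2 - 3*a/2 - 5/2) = 1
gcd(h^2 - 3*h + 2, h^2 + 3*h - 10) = h - 2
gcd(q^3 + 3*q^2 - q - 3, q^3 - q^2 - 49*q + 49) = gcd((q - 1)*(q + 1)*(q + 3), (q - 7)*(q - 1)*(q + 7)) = q - 1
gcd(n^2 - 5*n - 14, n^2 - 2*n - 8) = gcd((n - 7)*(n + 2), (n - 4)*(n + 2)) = n + 2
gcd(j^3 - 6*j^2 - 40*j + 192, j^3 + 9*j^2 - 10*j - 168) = j^2 + 2*j - 24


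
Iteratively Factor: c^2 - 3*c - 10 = (c + 2)*(c - 5)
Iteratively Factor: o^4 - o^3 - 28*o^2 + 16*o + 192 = (o + 3)*(o^3 - 4*o^2 - 16*o + 64) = (o + 3)*(o + 4)*(o^2 - 8*o + 16) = (o - 4)*(o + 3)*(o + 4)*(o - 4)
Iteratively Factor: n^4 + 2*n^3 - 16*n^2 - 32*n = (n - 4)*(n^3 + 6*n^2 + 8*n) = (n - 4)*(n + 2)*(n^2 + 4*n) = (n - 4)*(n + 2)*(n + 4)*(n)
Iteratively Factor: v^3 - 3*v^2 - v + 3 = (v + 1)*(v^2 - 4*v + 3) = (v - 3)*(v + 1)*(v - 1)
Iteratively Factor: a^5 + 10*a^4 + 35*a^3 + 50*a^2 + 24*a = (a + 1)*(a^4 + 9*a^3 + 26*a^2 + 24*a) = (a + 1)*(a + 3)*(a^3 + 6*a^2 + 8*a) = (a + 1)*(a + 3)*(a + 4)*(a^2 + 2*a) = (a + 1)*(a + 2)*(a + 3)*(a + 4)*(a)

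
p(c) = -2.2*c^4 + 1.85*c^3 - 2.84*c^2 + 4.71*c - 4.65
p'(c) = -8.8*c^3 + 5.55*c^2 - 5.68*c + 4.71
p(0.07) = -4.33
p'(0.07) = 4.34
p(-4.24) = -927.72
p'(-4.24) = 799.35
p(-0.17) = -5.54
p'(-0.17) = 5.88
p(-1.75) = -52.14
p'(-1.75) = 78.81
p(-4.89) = -1569.85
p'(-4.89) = 1194.18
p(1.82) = -18.47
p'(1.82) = -40.30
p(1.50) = -8.87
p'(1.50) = -21.02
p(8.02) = -8296.87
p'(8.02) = -4223.34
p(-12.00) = -49286.13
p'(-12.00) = 16078.47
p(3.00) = -144.33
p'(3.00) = -199.98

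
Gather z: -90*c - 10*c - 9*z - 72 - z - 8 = -100*c - 10*z - 80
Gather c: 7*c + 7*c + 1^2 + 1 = 14*c + 2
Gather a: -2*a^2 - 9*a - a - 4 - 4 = -2*a^2 - 10*a - 8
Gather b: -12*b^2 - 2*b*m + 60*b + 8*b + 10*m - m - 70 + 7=-12*b^2 + b*(68 - 2*m) + 9*m - 63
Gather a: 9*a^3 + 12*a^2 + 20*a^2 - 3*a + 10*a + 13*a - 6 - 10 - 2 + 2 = 9*a^3 + 32*a^2 + 20*a - 16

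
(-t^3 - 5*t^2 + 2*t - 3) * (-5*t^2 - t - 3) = 5*t^5 + 26*t^4 - 2*t^3 + 28*t^2 - 3*t + 9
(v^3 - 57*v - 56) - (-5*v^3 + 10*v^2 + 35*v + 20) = 6*v^3 - 10*v^2 - 92*v - 76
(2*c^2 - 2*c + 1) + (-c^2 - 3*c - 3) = c^2 - 5*c - 2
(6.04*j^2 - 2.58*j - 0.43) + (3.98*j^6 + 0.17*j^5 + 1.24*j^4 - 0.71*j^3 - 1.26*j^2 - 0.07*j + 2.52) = 3.98*j^6 + 0.17*j^5 + 1.24*j^4 - 0.71*j^3 + 4.78*j^2 - 2.65*j + 2.09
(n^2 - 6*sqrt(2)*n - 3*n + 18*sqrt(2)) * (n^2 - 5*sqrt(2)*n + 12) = n^4 - 11*sqrt(2)*n^3 - 3*n^3 + 33*sqrt(2)*n^2 + 72*n^2 - 216*n - 72*sqrt(2)*n + 216*sqrt(2)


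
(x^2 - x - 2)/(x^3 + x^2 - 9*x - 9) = (x - 2)/(x^2 - 9)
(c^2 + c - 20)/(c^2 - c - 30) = (c - 4)/(c - 6)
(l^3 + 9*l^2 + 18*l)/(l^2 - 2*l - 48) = l*(l + 3)/(l - 8)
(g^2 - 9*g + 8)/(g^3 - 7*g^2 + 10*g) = (g^2 - 9*g + 8)/(g*(g^2 - 7*g + 10))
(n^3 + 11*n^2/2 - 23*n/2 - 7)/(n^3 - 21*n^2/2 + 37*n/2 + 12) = (n^2 + 5*n - 14)/(n^2 - 11*n + 24)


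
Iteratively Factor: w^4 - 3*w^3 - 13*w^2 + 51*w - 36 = (w - 3)*(w^3 - 13*w + 12) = (w - 3)*(w - 1)*(w^2 + w - 12) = (w - 3)*(w - 1)*(w + 4)*(w - 3)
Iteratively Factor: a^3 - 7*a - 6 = (a + 2)*(a^2 - 2*a - 3) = (a - 3)*(a + 2)*(a + 1)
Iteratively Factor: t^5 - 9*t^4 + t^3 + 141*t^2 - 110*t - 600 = (t - 4)*(t^4 - 5*t^3 - 19*t^2 + 65*t + 150) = (t - 5)*(t - 4)*(t^3 - 19*t - 30) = (t - 5)*(t - 4)*(t + 3)*(t^2 - 3*t - 10) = (t - 5)*(t - 4)*(t + 2)*(t + 3)*(t - 5)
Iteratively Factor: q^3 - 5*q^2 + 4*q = (q - 1)*(q^2 - 4*q) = (q - 4)*(q - 1)*(q)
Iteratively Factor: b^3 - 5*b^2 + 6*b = (b)*(b^2 - 5*b + 6) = b*(b - 2)*(b - 3)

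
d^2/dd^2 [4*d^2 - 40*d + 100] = 8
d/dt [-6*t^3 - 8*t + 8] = -18*t^2 - 8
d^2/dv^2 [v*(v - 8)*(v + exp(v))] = v^2*exp(v) - 4*v*exp(v) + 6*v - 14*exp(v) - 16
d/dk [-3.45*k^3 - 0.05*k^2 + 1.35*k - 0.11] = -10.35*k^2 - 0.1*k + 1.35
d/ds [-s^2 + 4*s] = 4 - 2*s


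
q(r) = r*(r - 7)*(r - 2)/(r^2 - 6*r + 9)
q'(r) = r*(6 - 2*r)*(r - 7)*(r - 2)/(r^2 - 6*r + 9)^2 + r*(r - 7)/(r^2 - 6*r + 9) + r*(r - 2)/(r^2 - 6*r + 9) + (r - 7)*(r - 2)/(r^2 - 6*r + 9)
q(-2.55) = -3.60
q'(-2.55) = 1.28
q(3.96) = -25.60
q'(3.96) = 42.23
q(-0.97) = -1.46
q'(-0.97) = 1.44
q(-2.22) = -3.17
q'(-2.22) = 1.31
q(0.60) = 0.93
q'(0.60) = 1.52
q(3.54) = -64.69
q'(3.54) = 198.00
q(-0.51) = -0.78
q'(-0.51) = 1.50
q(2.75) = -140.25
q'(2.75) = -1327.00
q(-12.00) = -14.19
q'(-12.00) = 1.05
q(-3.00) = -4.17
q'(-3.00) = 1.25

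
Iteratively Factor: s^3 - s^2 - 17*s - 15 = (s - 5)*(s^2 + 4*s + 3) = (s - 5)*(s + 1)*(s + 3)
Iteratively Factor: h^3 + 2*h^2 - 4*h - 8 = (h + 2)*(h^2 - 4) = (h - 2)*(h + 2)*(h + 2)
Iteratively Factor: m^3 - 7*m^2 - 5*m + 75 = (m - 5)*(m^2 - 2*m - 15) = (m - 5)^2*(m + 3)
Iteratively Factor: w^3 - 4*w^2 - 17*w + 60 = (w - 5)*(w^2 + w - 12) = (w - 5)*(w + 4)*(w - 3)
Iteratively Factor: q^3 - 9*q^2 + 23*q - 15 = (q - 1)*(q^2 - 8*q + 15) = (q - 3)*(q - 1)*(q - 5)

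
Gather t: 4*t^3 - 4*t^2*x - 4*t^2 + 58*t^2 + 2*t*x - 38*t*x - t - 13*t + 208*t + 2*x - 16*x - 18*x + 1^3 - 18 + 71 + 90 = 4*t^3 + t^2*(54 - 4*x) + t*(194 - 36*x) - 32*x + 144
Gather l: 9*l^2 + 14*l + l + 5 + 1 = 9*l^2 + 15*l + 6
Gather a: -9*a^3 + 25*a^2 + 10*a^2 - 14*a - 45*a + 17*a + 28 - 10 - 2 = -9*a^3 + 35*a^2 - 42*a + 16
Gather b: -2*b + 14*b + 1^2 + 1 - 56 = 12*b - 54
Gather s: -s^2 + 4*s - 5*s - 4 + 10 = -s^2 - s + 6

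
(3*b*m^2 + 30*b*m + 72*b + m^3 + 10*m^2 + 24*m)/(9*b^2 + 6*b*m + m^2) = (m^2 + 10*m + 24)/(3*b + m)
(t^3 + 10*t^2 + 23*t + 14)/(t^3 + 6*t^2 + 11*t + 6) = (t + 7)/(t + 3)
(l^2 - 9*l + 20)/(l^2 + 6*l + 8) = (l^2 - 9*l + 20)/(l^2 + 6*l + 8)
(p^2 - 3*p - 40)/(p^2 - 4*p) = (p^2 - 3*p - 40)/(p*(p - 4))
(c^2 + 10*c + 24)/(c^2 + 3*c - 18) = (c + 4)/(c - 3)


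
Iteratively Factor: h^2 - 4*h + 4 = (h - 2)*(h - 2)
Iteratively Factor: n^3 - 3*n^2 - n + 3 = (n - 3)*(n^2 - 1) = (n - 3)*(n - 1)*(n + 1)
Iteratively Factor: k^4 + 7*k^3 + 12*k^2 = (k)*(k^3 + 7*k^2 + 12*k) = k*(k + 3)*(k^2 + 4*k) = k*(k + 3)*(k + 4)*(k)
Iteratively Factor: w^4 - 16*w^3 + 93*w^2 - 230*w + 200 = (w - 4)*(w^3 - 12*w^2 + 45*w - 50) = (w - 5)*(w - 4)*(w^2 - 7*w + 10) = (w - 5)*(w - 4)*(w - 2)*(w - 5)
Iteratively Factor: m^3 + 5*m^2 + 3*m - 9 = (m + 3)*(m^2 + 2*m - 3) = (m + 3)^2*(m - 1)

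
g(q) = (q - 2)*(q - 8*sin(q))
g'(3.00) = 10.79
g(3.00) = 1.87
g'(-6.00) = 45.22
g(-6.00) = 65.88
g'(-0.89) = 16.99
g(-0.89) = -15.39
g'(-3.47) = -52.94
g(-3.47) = 33.10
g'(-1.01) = 15.56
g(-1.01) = -17.35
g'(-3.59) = -52.95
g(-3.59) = 39.46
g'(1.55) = -6.82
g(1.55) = 2.90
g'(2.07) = -4.62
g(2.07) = -0.35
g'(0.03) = 13.57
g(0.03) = 0.41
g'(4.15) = 22.24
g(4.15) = 23.47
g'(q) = q + (1 - 8*cos(q))*(q - 2) - 8*sin(q) = q + (2 - q)*(8*cos(q) - 1) - 8*sin(q)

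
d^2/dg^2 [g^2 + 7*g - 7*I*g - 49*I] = 2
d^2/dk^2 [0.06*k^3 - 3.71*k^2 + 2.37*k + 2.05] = 0.36*k - 7.42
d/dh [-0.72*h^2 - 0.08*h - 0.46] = -1.44*h - 0.08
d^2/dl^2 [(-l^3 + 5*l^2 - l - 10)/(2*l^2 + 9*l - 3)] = 2*(-181*l^3 + 51*l^2 - 585*l - 852)/(8*l^6 + 108*l^5 + 450*l^4 + 405*l^3 - 675*l^2 + 243*l - 27)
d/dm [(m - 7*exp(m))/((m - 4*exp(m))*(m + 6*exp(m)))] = ((1 - 7*exp(m))*(m - 4*exp(m))*(m + 6*exp(m)) - (m - 7*exp(m))*(m - 4*exp(m))*(6*exp(m) + 1) + (m - 7*exp(m))*(m + 6*exp(m))*(4*exp(m) - 1))/((m - 4*exp(m))^2*(m + 6*exp(m))^2)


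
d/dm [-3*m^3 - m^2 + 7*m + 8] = -9*m^2 - 2*m + 7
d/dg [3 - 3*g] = -3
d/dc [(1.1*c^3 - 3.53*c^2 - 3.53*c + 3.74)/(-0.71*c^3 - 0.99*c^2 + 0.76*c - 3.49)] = (-3.5953*c^4 - 3.3406*c^3 - 9.7283*c^2 + 32.0446*c + 9.4773)/(0.5041*c^6 + 1.4058*c^5 - 0.0991*c^4 + 3.451*c^3 + 7.4878*c^2 - 5.3048*c + 12.1801)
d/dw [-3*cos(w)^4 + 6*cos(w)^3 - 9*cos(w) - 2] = 3*(4*cos(w)^3 - 6*cos(w)^2 + 3)*sin(w)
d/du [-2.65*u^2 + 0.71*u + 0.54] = 0.71 - 5.3*u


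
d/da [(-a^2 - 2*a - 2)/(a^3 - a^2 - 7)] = (a*(3*a - 2)*(a^2 + 2*a + 2) + 2*(a + 1)*(-a^3 + a^2 + 7))/(-a^3 + a^2 + 7)^2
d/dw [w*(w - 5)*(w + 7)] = 3*w^2 + 4*w - 35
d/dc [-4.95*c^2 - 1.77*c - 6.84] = -9.9*c - 1.77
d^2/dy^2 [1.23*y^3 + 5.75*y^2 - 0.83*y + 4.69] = 7.38*y + 11.5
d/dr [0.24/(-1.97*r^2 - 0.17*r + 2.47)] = (0.9456*r + 0.0408)/(1.97*r^2 + 0.17*r - 2.47)^2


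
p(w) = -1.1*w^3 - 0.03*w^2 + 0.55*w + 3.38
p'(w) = -3.3*w^2 - 0.06*w + 0.55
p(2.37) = -10.13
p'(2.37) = -18.13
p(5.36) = -163.92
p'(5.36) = -94.58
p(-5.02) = 139.02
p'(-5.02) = -82.31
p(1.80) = -2.14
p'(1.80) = -10.25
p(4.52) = -96.33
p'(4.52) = -67.14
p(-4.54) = 103.20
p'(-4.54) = -67.20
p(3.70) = -50.71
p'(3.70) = -44.85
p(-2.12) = 12.56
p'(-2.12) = -14.15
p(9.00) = -796.00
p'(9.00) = -267.29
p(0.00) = 3.38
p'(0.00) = 0.55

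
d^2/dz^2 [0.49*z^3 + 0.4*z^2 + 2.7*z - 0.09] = 2.94*z + 0.8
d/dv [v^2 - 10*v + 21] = 2*v - 10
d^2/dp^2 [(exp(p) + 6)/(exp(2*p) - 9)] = (exp(4*p) + 24*exp(3*p) + 54*exp(2*p) + 216*exp(p) + 81)*exp(p)/(exp(6*p) - 27*exp(4*p) + 243*exp(2*p) - 729)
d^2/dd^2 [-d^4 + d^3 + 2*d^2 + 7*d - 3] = -12*d^2 + 6*d + 4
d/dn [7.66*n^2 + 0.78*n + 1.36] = 15.32*n + 0.78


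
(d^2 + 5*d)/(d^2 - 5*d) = (d + 5)/(d - 5)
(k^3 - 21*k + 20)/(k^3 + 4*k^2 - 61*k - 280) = (k^2 - 5*k + 4)/(k^2 - k - 56)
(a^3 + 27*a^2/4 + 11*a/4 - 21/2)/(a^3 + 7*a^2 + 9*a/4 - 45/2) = (4*a^2 + 3*a - 7)/(4*a^2 + 4*a - 15)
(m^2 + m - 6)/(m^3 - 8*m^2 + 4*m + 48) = (m^2 + m - 6)/(m^3 - 8*m^2 + 4*m + 48)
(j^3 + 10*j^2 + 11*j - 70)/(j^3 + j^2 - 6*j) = (j^2 + 12*j + 35)/(j*(j + 3))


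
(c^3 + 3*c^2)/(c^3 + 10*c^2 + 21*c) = c/(c + 7)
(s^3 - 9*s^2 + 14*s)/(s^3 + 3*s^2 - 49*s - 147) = s*(s - 2)/(s^2 + 10*s + 21)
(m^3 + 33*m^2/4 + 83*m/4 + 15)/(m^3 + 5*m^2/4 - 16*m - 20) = (m + 3)/(m - 4)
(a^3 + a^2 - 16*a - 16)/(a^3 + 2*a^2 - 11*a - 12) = (a - 4)/(a - 3)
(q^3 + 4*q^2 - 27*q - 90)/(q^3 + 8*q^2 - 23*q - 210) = (q + 3)/(q + 7)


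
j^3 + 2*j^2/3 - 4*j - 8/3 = (j - 2)*(j + 2/3)*(j + 2)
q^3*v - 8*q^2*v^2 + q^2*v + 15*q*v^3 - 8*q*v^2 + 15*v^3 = (q - 5*v)*(q - 3*v)*(q*v + v)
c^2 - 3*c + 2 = (c - 2)*(c - 1)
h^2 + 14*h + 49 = (h + 7)^2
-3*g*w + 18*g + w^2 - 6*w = (-3*g + w)*(w - 6)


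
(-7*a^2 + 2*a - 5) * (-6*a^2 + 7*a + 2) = 42*a^4 - 61*a^3 + 30*a^2 - 31*a - 10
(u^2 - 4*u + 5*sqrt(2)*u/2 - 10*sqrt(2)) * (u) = u^3 - 4*u^2 + 5*sqrt(2)*u^2/2 - 10*sqrt(2)*u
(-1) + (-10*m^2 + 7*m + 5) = -10*m^2 + 7*m + 4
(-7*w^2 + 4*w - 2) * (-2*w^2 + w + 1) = 14*w^4 - 15*w^3 + w^2 + 2*w - 2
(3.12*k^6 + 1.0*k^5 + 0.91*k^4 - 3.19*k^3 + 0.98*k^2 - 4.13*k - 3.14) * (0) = 0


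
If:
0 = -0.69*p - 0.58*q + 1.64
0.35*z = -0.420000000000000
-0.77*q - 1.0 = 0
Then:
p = 3.47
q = -1.30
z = -1.20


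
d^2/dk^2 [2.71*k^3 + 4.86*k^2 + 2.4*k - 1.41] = 16.26*k + 9.72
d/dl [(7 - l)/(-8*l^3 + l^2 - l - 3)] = (8*l^3 - l^2 + l - (l - 7)*(24*l^2 - 2*l + 1) + 3)/(8*l^3 - l^2 + l + 3)^2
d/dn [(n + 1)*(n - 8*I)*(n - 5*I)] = 3*n^2 + n*(2 - 26*I) - 40 - 13*I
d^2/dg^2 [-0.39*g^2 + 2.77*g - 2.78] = -0.780000000000000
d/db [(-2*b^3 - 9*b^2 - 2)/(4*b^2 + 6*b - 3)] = 2*(-4*b^4 - 12*b^3 - 18*b^2 + 35*b + 6)/(16*b^4 + 48*b^3 + 12*b^2 - 36*b + 9)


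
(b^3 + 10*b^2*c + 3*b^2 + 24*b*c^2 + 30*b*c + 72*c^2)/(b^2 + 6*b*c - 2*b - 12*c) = (b^2 + 4*b*c + 3*b + 12*c)/(b - 2)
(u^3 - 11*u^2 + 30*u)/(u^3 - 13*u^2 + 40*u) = (u - 6)/(u - 8)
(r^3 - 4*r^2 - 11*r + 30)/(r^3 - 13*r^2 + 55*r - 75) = (r^2 + r - 6)/(r^2 - 8*r + 15)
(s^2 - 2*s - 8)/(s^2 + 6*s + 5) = (s^2 - 2*s - 8)/(s^2 + 6*s + 5)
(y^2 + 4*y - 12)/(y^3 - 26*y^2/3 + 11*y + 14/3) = 3*(y + 6)/(3*y^2 - 20*y - 7)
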